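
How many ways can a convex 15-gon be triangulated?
742,900

Solution: Using the Catalan number formula: C_n = C(2n, n) / (n+1)
C_13 = C(26, 13) / (13+1)
     = 10400600 / 14
     = 742,900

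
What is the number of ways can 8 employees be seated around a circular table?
5,040

Circular arrangements: (8-1)! = 5,040.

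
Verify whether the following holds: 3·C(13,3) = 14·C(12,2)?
False
Absorption identity k·C(n,k) = n·C(n-1,k-1). LHS = 3·286 = 858; RHS = 14·66 = 924.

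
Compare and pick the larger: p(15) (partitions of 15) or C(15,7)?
C(15,7)
Pentagonal recurrence p(n) = p(n−1) + p(n−2) − p(n−5) − p(n−7) + …: p(15) = p(14) + p(13) − p(10) − p(8) + p(3) + p(0) = 135 + 101 − 42 − 22 + 3 + 1 = 176; C(15,7) = 6,435.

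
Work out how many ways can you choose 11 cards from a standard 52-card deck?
60,403,728,840

Solution: C(52,11) = 60,403,728,840.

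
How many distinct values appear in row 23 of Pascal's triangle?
12

Explanation: Row 23 has entries C(23,0)..C(23,23); by symmetry C(23,k)=C(23,23-k), giving 12 distinct values.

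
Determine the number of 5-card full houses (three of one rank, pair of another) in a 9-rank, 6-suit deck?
21,600

Working:
Triple rank: 9. Triple suits: C(6,3)=20. Pair rank: 8. Pair suits: C(6,2)=15. Total: 21,600.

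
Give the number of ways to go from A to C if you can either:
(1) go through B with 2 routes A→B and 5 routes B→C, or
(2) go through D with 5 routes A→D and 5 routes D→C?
Route via B: 2×5=10. Route via D: 5×5=25. Total: 35.

Answer: 35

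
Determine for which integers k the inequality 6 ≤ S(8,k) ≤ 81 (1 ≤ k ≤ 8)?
7

Reasoning: S(8,1)=1; S(8,2)=127; S(8,3)=966; S(8,4)=1,701; S(8,5)=1,050; S(8,6)=266; S(8,7)=28; S(8,8)=1. So valid k = 7.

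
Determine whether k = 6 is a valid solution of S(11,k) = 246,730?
No

Reasoning: S(11,6) = 6·S(10,6) + S(10,5) = 6·22,827 + 42,525 = 179,487, which does not equal 246,730.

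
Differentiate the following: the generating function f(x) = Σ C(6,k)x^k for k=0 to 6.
Σ k·C(6,k)x^(k-1) for k=1 to 6

Explanation: Term-by-term differentiation gives Σ k·C(6,k)x^{k-1} for k=1 to 6.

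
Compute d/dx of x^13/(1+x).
(13x^12(1+x) - x^13)/(1+x)²

Explanation: Quotient rule: [13x^{12}(1+x) - x^13]/(1+x)².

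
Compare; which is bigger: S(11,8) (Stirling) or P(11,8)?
S(11,8) = 8·S(10,8) + S(10,7) = 8·750 + 5,880 = 11,880; P(11,8) = 6,652,800.
Final answer: P(11,8)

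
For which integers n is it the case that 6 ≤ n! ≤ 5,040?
3, 4, 5, 6, 7

Reasoning: n! is strictly increasing; 3! = 6 and 7! = 5,040, so valid n = 3, 4, 5, 6, 7.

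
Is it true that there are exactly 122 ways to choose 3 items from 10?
False

Reasoning: C(10,3) = 120 ≠ 122.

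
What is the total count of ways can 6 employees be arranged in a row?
720

Arrangements of 6 distinct objects: 6! = 720.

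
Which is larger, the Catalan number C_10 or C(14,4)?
C_10

Reasoning: C_10 = C(20,10)/(10+1) = 184,756/11 = 16,796; C(14,4) = 1,001.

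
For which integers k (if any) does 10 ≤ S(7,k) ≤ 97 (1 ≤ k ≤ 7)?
2, 6

Solution: S(7,1)=1; S(7,2)=63; S(7,3)=301; S(7,4)=350; S(7,5)=140; S(7,6)=21; S(7,7)=1. So valid k = 2, 6.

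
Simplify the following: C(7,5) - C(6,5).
C(7,5) - C(6,5) = C(6,4) = 15.

Answer: 15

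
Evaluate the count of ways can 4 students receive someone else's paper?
Using D(n) = (n-1)[D(n-1) + D(n-2)]:
D(4) = (4-1) × [D(3) + D(2)]
      = 3 × [2 + 1]
      = 3 × 3
      = 9
Final answer: 9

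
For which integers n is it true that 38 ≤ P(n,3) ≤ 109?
5

Reasoning: P(4,3)=24; P(5,3)=60; P(6,3)=120. So valid n = 5.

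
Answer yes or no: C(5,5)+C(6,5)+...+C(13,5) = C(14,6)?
Yes

Working:
Hockey stick identity gives Σ = C(14,6) = 3,003; RHS C(14,6) = 3,003.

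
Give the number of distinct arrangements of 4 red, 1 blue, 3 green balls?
280

Working:
Multinomial: 8!/(4! × 1! × 3!) = 280.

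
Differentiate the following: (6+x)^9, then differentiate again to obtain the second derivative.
72(6+x)^7

Reasoning: First derivative: 9(6+x)^{8}. Second derivative: 9·8·(6+x)^{7} = 72(6+x)^{7}.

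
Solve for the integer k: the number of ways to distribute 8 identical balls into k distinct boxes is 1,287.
6

Stars and bars: the count is C(8+k−1, k−1), increasing in k. k=4: C(11,3) = 165, k=5: C(12,4) = 495, k=6: C(13,5) = 1,287 ✓. So k = 6.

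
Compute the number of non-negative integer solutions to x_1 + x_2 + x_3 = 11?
78
C(11+3-1, 3-1) = 78.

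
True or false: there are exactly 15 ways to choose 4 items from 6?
True

Explanation: C(6,4) = 15.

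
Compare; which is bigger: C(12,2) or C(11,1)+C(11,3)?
C(12,2)=66; C(11,1)+C(11,3)=11+165=176.

Answer: C(11,1)+C(11,3)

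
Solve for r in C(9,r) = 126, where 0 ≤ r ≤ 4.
C(9,r) is increasing for 0 ≤ r ≤ 4. Stepping up (C(9,r+1) = C(9,r)·(9−r)/(r+1)): C(9,1) = 9, C(9,2) = 36, C(9,3) = 84, C(9,4) = 126 ✓. So r = 4.

Answer: 4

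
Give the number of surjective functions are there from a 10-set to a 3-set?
55,980

Explanation: Onto functions = 3! × S(10,3)
First compute S(10,3) via recurrence:
Using the Stirling recurrence: S(n,k) = k·S(n-1,k) + S(n-1,k-1)
S(10,3) = 3·S(9,3) + S(9,2)
         = 3·3025 + 255
         = 9075 + 255
         = 9,330
Then: 6 × 9330 = 55,980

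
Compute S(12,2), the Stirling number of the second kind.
Using the Stirling recurrence: S(n,k) = k·S(n-1,k) + S(n-1,k-1)
S(12,2) = 2·S(11,2) + S(11,1)
         = 2·1023 + 1
         = 2046 + 1
         = 2,047
Final answer: 2,047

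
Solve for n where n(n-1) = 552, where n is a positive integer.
24

Reasoning: n² − n − 552 = 0, so n = (1 ± √(1 + 4·552))/2 = (1 ± √2,209)/2 = (1 ± 47)/2, i.e. n = 24 or n = -23. Taking the positive root, n = 24 (check: 24×23 = 552).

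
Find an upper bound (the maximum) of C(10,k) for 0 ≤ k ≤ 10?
252
Maximum at k = 5: C(10,5) = 252.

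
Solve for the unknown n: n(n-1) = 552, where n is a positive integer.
24

Explanation: n² − n − 552 = 0, so n = (1 ± √(1 + 4·552))/2 = (1 ± √2,209)/2 = (1 ± 47)/2, i.e. n = 24 or n = -23. Taking the positive root, n = 24 (check: 24×23 = 552).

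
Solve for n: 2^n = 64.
2^6 = 64, so n = 6.
Final answer: 6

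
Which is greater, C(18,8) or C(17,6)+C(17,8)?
C(18,8)

Solution: C(18,8)=43,758; C(17,6)+C(17,8)=12,376+24,310=36,686.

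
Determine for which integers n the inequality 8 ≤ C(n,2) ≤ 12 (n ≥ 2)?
5

Reasoning: C(4,2)=6; C(5,2)=10; C(6,2)=15. So valid n = 5.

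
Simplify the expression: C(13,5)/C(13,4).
C(n,k+1)/C(n,k) = (n−k)/(k+1). Here (13−4)/(4+1) = 9/5 = 9/5.

Answer: 9/5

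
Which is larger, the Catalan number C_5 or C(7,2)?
C_5

Explanation: C_5 = C(10,5)/(5+1) = 252/6 = 42; C(7,2) = 21.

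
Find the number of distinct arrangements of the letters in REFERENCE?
Word has 9 letters (R=2, E=4, F=1, N=1, C=1). Arrangements: 9!/Π(k!) = 7,560.
Final answer: 7,560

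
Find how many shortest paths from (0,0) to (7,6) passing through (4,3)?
To (4,3): C(7,4)=35. From there: C(6,3)=20. Total: 700.
Final answer: 700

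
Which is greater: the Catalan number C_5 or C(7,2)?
C_5
C_5 = C(10,5)/(5+1) = 252/6 = 42; C(7,2) = 21.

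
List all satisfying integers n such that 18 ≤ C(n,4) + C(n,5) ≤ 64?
C(5,4)+C(5,5)=6; C(6,4)+C(6,5)=21; C(7,4)+C(7,5)=56; C(8,4)+C(8,5)=126. So valid n = 6, 7.

Answer: 6, 7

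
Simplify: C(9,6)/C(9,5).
2/3

Working:
C(n,k+1)/C(n,k) = (n−k)/(k+1). Here (9−5)/(5+1) = 4/6 = 2/3.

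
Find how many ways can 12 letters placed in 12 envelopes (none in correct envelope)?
Using D(n) = (n-1)[D(n-1) + D(n-2)]:
D(12) = (12-1) × [D(11) + D(10)]
      = 11 × [14684570 + 1334961]
      = 11 × 16019531
      = 176,214,841

Answer: 176,214,841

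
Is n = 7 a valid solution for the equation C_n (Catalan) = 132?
No
C_7 = C(14,7)/(7+1) = 3,432/8 = 429, which does not equal 132.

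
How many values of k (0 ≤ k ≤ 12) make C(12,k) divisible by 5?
Checking C(12,k) mod 5 for k = 0..12: divisible at k = 3, 4, 8, 9. That's 4 values.

Answer: 4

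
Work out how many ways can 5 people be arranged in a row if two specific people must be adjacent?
48

Working:
Treat pair as unit: (5-1)! arrangements × 2 internal orders = 48.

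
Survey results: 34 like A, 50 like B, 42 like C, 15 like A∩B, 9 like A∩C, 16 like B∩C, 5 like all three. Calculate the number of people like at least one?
91

Solution: |A∪B∪C| = 34+50+42-15-9-16+5 = 91.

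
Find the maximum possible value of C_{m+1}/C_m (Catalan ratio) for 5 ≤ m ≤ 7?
C_{m+1}/C_m = 2(2m+1)/(m+2), which increases with m. Maximum at m = 7: 2·15/9 = 10/3.

Answer: 10/3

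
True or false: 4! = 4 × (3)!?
True

Reasoning: By definition n! = n × (n-1)!, so 4! = 4 × 3!.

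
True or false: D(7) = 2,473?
Derangements of 7 elements: D(7) = (7-1)·[D(6) + D(5)] = 6·[265 + 44] = 1,854.

Answer: False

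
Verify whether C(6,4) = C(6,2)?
True
Symmetry C(n,k) = C(n,n-k): C(6,4) = 15 and C(6,2) = 15. Both sides agree, so the statement holds.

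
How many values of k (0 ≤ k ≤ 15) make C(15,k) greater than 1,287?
8

Working:
Row 15 is unimodal and symmetric about k=15/2. C(15,3)=455 ≤ 1,287; C(15,4)=1,365 > 1,287; by symmetry C(15,k) > 1,287 for k = 4..11. That's 11 - 4 + 1 = 8 values.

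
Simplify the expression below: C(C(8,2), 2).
378
C(8,2) = 28, then C(28, 2) = 378.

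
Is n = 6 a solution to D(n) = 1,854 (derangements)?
No

Working:
D(6) = (6-1)·[D(5) + D(4)] = 5·[44 + 9] = 265, which does not equal 1,854.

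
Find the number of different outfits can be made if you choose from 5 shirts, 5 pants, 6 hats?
By the multiplication principle: 5 × 5 × 6 = 150.
Final answer: 150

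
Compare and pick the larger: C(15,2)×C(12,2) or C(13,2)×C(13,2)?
C(15,2)×C(12,2)

C(15,2)×C(12,2)=6,930, C(13,2)×C(13,2)=6,084.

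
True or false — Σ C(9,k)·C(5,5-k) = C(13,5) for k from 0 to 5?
False
Vandermonde's identity gives C(14,5) = 2,002; RHS C(13,5) = 1,287.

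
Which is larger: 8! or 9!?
9!

Working:
8!=40,320, 9!=362,880. 9! > 8!.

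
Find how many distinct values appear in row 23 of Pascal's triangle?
12

Working:
Row 23 has entries C(23,0)..C(23,23); by symmetry C(23,k)=C(23,23-k), giving 12 distinct values.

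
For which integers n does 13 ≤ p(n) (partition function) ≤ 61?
7, 8, 9, 10, 11

Reasoning: Tabulating p(n) via p(n) = p(n−1) + p(n−2) − p(n−5) − p(n−7) + …: p(6)=11; p(7)=15; p(8)=22; p(9)=30; p(10)=42; p(11)=56; p(12)=77. So valid n = 7, 8, 9, 10, 11.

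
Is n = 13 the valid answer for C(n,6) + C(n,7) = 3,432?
Yes

Solution: C(13,6) + C(13,7) = 1,716 + 1,716 = 3,432, which equals 3,432.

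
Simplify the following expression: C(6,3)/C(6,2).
4/3

C(n,k+1)/C(n,k) = (n−k)/(k+1). Here (6−2)/(2+1) = 4/3 = 4/3.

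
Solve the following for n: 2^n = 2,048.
11

Working:
2,048 = 1,024 × 2 = 2^10 × 2^1 = 2^11, so n = 11.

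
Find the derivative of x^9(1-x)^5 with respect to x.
9x^8(1-x)^5 - 5x^9(1-x)^4

Reasoning: Product rule: 9x^{8}(1-x)^{5} + x^9·(-5)(1-x)^{4}.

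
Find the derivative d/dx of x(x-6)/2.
d/dx[(x-0)(x-6)] = (x-6) + (x-0) = 2x - 6. Dividing by 2 gives (2x - 6)/2.
Final answer: (2x - 6)/2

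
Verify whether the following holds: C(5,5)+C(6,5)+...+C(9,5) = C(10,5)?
False

Reasoning: Hockey stick identity gives Σ = C(10,6) = 210; RHS C(10,5) = 252.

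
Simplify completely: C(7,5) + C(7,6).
28

Reasoning: By Pascal's identity: C(8,6) = 28.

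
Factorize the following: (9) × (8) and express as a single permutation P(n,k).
Product of 2 consecutive descending integers starting at 9: P(9,2) = 9!/7! = 72.
Final answer: P(9,2) = 9!/(7)!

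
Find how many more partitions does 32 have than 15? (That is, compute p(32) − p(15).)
8,173
Pentagonal recurrence p(n) = p(n−1) + p(n−2) − p(n−5) − p(n−7) + …: p(32) = p(31) + p(30) − p(27) − p(25) + p(20) + p(17) − p(10) − p(6) = 6,842 + 5,604 − 3,010 − 1,958 + 627 + 297 − 42 − 11 = 8,349.
p(15) = p(14) + p(13) − p(10) − p(8) + p(3) + p(0) = 135 + 101 − 42 − 22 + 3 + 1 = 176.
Difference = 8,349 − 176 = 8,173.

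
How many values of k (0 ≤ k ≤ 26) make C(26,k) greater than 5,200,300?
7

Row 26 is unimodal and symmetric about k=26/2. C(26,9)=3,124,550 ≤ 5,200,300; C(26,10)=5,311,735 > 5,200,300; by symmetry C(26,k) > 5,200,300 for k = 10..16. That's 16 - 10 + 1 = 7 values.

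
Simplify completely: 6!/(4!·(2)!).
15

Solution: This is C(6,4) = 15.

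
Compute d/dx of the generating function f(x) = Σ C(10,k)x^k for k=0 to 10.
Term-by-term differentiation gives Σ k·C(10,k)x^{k-1} for k=1 to 10.
Final answer: Σ k·C(10,k)x^(k-1) for k=1 to 10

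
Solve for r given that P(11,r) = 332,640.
6

P(11,r) = 11·10·…·(11−r+1), a product of r factors. Multiplying down from 11: 11 = 11; 11·10 = 110; 11·10·9 = 990; 11·10·9·8 = 7,920; 11·10·9·8·7 = 55,440; 11·10·9·8·7·6 = 332,640 ✓ (6 factors). So r = 6.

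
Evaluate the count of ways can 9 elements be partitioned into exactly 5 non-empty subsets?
6,951

Solution: This equals S(9,5), the Stirling number of the 2nd kind.
Using the Stirling recurrence: S(n,k) = k·S(n-1,k) + S(n-1,k-1)
S(9,5) = 5·S(8,5) + S(8,4)
         = 5·1050 + 1701
         = 5250 + 1701
         = 6,951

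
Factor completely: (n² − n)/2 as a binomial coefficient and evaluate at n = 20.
C(n,2); C(20,2) = 190

Working:
(n² − n)/2 = n(n−1)/2 = C(n,2). At n = 20: C(20,2) = 190.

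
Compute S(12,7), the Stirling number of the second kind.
Using the Stirling recurrence: S(n,k) = k·S(n-1,k) + S(n-1,k-1)
S(12,7) = 7·S(11,7) + S(11,6)
         = 7·63987 + 179487
         = 447909 + 179487
         = 627,396

Answer: 627,396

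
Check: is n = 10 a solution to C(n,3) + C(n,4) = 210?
No

Solution: C(10,3) + C(10,4) = 120 + 210 = 330, which does not equal 210.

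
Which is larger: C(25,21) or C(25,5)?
C(25,5)

Explanation: C(25,21)=12,650, C(25,5)=53,130.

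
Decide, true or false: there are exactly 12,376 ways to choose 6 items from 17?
True

Solution: C(17,6) = 12,376.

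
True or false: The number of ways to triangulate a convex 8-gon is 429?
False

Reasoning: Triangulations of a convex 8-gon are counted by the Catalan number C_6: C_6 = C(12,6)/(6+1) = 924/7 = 132.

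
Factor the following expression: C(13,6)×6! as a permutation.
P(13,6)

Working:
C(13,6)×6! = [13!/(6!(7)!)]×6! = 13!/(7)! = P(13,6) = 1,235,520.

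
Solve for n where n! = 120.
n! is strictly increasing. 3! = 6, 4! = 24, 5! = 120 ✓. So n = 5.

Answer: 5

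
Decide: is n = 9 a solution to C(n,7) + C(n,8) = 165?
No

C(9,7) + C(9,8) = 36 + 9 = 45, which does not equal 165.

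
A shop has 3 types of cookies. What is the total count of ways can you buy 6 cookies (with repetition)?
28

Explanation: Stars and bars: C(6+3-1, 6) = C(8, 6) = 28.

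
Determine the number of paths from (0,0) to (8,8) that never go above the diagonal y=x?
1,430
Counted by the Catalan number C_8: C_8 = C(16,8)/(8+1) = 12,870/9 = 1,430.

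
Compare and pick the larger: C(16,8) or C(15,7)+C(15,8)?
By Pascal's identity: C(16,8) = C(15,7)+C(15,8) = 12,870. Equal.
Final answer: Equal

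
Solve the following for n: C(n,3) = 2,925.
27
C(n,3) = n(n−1)(n−2)/3! is increasing in n, and n(n−1)(n−2) = 3!·2,925 = 17,550 ≈ (n−1)^3 gives n ≈ 27.0. Check: C(25,3) = 2,300, C(26,3) = 2,600, C(27,3) = 2,925 ✓. So n = 27.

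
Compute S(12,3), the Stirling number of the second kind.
86,526

Reasoning: Using the Stirling recurrence: S(n,k) = k·S(n-1,k) + S(n-1,k-1)
S(12,3) = 3·S(11,3) + S(11,2)
         = 3·28501 + 1023
         = 85503 + 1023
         = 86,526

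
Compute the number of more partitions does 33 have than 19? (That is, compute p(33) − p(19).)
9,653

Pentagonal recurrence p(n) = p(n−1) + p(n−2) − p(n−5) − p(n−7) + …: p(33) = p(32) + p(31) − p(28) − p(26) + p(21) + p(18) − p(11) − p(7) = 8,349 + 6,842 − 3,718 − 2,436 + 792 + 385 − 56 − 15 = 10,143.
p(19) = p(18) + p(17) − p(14) − p(12) + p(7) + p(4) = 385 + 297 − 135 − 77 + 15 + 5 = 490.
Difference = 10,143 − 490 = 9,653.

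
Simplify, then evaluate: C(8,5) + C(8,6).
By Pascal's identity: C(9,6) = 84.

Answer: 84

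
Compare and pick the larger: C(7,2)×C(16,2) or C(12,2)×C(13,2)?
C(7,2)×C(16,2)=2,520, C(12,2)×C(13,2)=5,148.
Final answer: C(12,2)×C(13,2)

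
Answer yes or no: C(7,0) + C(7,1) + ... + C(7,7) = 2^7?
Yes

Binomial theorem with x = y = 1: Σ C(7,i) = (1+1)^7 = 2^7 = 128. The statement holds.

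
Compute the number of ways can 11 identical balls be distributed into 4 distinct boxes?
364

C(11+4-1, 4-1) = C(14, 3) = 364.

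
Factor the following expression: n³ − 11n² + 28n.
n(n − 4)(n − 7)
n³ − 11n² + 28n = n(n² − 11n + 28) = n(n − 4)(n − 7).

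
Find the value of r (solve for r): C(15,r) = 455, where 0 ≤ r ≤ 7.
3

Working:
C(15,r) is increasing for 0 ≤ r ≤ 7. Stepping up (C(15,r+1) = C(15,r)·(15−r)/(r+1)): C(15,1) = 15, C(15,2) = 105, C(15,3) = 455 ✓. So r = 3.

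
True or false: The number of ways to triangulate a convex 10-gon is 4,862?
False

Solution: Triangulations of a convex 10-gon are counted by the Catalan number C_8: C_8 = C(16,8)/(8+1) = 12,870/9 = 1,430.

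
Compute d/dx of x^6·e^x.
(6x^5 + x^6)e^x

Working:
Product rule: d/dx[x^6]·e^x + x^6·d/dx[e^x] = 6x^{5}e^x + x^6e^x.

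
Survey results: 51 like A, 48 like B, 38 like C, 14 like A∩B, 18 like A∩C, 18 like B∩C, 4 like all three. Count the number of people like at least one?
91

Explanation: |A∪B∪C| = 51+48+38-14-18-18+4 = 91.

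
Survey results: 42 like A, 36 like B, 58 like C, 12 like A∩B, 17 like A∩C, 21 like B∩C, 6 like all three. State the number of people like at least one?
92

Reasoning: |A∪B∪C| = 42+36+58-12-17-21+6 = 92.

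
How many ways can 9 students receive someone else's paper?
Using D(n) = (n-1)[D(n-1) + D(n-2)]:
D(9) = (9-1) × [D(8) + D(7)]
      = 8 × [14833 + 1854]
      = 8 × 16687
      = 133,496
Final answer: 133,496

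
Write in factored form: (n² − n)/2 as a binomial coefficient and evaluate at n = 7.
C(n,2); C(7,2) = 21

Solution: (n² − n)/2 = n(n−1)/2 = C(n,2). At n = 7: C(7,2) = 21.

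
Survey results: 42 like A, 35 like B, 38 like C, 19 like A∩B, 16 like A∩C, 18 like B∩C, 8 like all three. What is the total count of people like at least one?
70
|A∪B∪C| = 42+35+38-19-16-18+8 = 70.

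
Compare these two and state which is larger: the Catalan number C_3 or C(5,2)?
C(5,2)

Solution: C_3 = C(6,3)/(3+1) = 20/4 = 5; C(5,2) = 10.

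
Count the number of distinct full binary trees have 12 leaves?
58,786

Explanation: Using the Catalan number formula: C_n = C(2n, n) / (n+1)
C_11 = C(22, 11) / (11+1)
     = 705432 / 12
     = 58,786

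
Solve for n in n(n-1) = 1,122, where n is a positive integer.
34

Working:
n² − n − 1,122 = 0, so n = (1 ± √(1 + 4·1,122))/2 = (1 ± √4,489)/2 = (1 ± 67)/2, i.e. n = 34 or n = -33. Taking the positive root, n = 34 (check: 34×33 = 1,122).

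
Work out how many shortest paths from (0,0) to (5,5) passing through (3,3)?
120

Solution: To (3,3): C(6,3)=20. From there: C(4,2)=6. Total: 120.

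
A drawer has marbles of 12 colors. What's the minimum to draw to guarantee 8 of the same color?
85

Working:
Worst case: 7 of each = 84. One more: 85.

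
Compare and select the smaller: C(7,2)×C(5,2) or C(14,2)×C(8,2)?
C(7,2)×C(5,2)

Explanation: C(7,2)×C(5,2)=210, C(14,2)×C(8,2)=2,548.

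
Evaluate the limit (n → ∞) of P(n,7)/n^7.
1

Reasoning: P(n,7) = n(n-1)···(n-6) ≈ n^7 for large n. Limit = 1.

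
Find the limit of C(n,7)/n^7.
1/5040

C(n,7) ≈ n^7/7! for large n. Limit = 1/7! = 1/5040.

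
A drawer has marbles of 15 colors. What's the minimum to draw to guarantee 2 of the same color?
16

Reasoning: Worst case: 1 of each = 15. One more: 16.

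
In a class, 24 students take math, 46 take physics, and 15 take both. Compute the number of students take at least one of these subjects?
55

Solution: |A∪B| = |A|+|B|-|A∩B| = 24+46-15 = 55.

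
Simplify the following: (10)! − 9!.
3,265,920

Explanation: (10)! − 9! = (10)·9! − 9! = (10−1)·9! = 9·9! = 3,265,920.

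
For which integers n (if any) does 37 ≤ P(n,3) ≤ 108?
5

Explanation: P(4,3)=24; P(5,3)=60; P(6,3)=120. So valid n = 5.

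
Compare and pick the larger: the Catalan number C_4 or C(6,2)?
C_4 = C(8,4)/(4+1) = 70/5 = 14; C(6,2) = 15.

Answer: C(6,2)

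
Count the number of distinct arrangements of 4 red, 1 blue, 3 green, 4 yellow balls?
138,600

Explanation: Multinomial: 12!/(4! × 1! × 3! × 4!) = 138,600.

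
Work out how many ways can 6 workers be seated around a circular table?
120

Reasoning: Circular arrangements: (6-1)! = 120.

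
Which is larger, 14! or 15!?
15!

Explanation: 14!=87,178,291,200, 15!=1,307,674,368,000. 15! > 14!.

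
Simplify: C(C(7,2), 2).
210

Solution: C(7,2) = 21, then C(21, 2) = 210.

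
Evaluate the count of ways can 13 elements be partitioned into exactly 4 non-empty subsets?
2,532,530

Reasoning: This equals S(13,4), the Stirling number of the 2nd kind.
Using the Stirling recurrence: S(n,k) = k·S(n-1,k) + S(n-1,k-1)
S(13,4) = 4·S(12,4) + S(12,3)
         = 4·611501 + 86526
         = 2446004 + 86526
         = 2,532,530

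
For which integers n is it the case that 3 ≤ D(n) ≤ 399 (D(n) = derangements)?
4, 5, 6

Using D(n) = (n−1)[D(n−1) + D(n−2)] with D(1)=0, D(2)=1: D(3)=2; D(4)=9; D(5)=44; D(6)=265; D(7)=1,854. So valid n = 4, 5, 6.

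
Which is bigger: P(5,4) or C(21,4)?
C(21,4)

Solution: P(5,4)=120, C(21,4)=5,985.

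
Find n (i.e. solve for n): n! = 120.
5

Solution: n! is strictly increasing. 3! = 6, 4! = 24, 5! = 120 ✓. So n = 5.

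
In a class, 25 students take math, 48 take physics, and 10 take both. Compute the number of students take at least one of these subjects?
63

Working:
|A∪B| = |A|+|B|-|A∩B| = 25+48-10 = 63.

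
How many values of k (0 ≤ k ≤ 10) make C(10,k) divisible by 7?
3

Checking C(10,k) mod 7 for k = 0..10: divisible at k = 4, 5, 6. That's 3 values.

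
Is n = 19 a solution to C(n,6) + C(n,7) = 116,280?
No
C(19,6) + C(19,7) = 27,132 + 50,388 = 77,520, which does not equal 116,280.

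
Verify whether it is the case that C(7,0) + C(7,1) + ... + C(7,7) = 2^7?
True

Binomial theorem with x = y = 1: Σ C(7,i) = (1+1)^7 = 2^7 = 128. The statement holds.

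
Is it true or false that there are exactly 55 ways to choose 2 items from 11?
True

Solution: C(11,2) = 55.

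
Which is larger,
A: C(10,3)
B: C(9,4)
A=C(10,3)=120, B=C(9,4)=126.

Answer: B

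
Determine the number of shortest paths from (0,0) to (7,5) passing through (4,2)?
300
To (4,2): C(6,4)=15. From there: C(6,3)=20. Total: 300.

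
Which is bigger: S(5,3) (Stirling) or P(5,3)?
P(5,3)

Explanation: S(5,3) = 3·S(4,3) + S(4,2) = 3·6 + 7 = 25; P(5,3) = 60.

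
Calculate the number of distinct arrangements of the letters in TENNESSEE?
3,780

Reasoning: Word has 9 letters (T=1, E=4, N=2, S=2). Arrangements: 9!/Π(k!) = 3,780.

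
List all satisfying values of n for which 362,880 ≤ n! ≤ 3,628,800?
9, 10
n! is strictly increasing; 9! = 362,880 and 10! = 3,628,800, so valid n = 9, 10.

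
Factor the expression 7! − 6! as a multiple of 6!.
6 × 6! = 4,320

Reasoning: 7! − 6! = 7·6! − 6! = (7 − 1)·6! = 6 × 6! = 4,320.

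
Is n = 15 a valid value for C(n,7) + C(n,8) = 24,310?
No

Working:
C(15,7) + C(15,8) = 6,435 + 6,435 = 12,870, which does not equal 24,310.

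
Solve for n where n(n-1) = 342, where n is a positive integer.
19

Working:
n² − n − 342 = 0, so n = (1 ± √(1 + 4·342))/2 = (1 ± √1,369)/2 = (1 ± 37)/2, i.e. n = 19 or n = -18. Taking the positive root, n = 19 (check: 19×18 = 342).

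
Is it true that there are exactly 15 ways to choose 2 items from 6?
C(6,2) = 15.

Answer: True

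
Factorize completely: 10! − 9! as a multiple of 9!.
9 × 9! = 3,265,920

Working:
10! − 9! = 10·9! − 9! = (10 − 1)·9! = 9 × 9! = 3,265,920.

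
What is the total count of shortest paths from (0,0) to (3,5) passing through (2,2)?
To (2,2): C(4,2)=6. From there: C(4,1)=4. Total: 24.
Final answer: 24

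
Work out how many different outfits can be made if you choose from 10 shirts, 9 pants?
By the multiplication principle: 10 × 9 = 90.

Answer: 90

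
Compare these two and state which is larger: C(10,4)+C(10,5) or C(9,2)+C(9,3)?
C(10,4)+C(10,5)
First=462, Second=120.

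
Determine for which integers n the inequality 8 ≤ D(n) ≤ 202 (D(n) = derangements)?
4, 5
Using D(n) = (n−1)[D(n−1) + D(n−2)] with D(1)=0, D(2)=1: D(3)=2; D(4)=9; D(5)=44; D(6)=265. So valid n = 4, 5.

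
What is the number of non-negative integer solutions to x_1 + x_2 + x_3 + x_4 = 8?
C(8+4-1, 4-1) = 165.
Final answer: 165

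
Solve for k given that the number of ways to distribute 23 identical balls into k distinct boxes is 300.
3

Solution: Stars and bars: the count is C(23+k−1, k−1), increasing in k. k=2: C(24,1) = 24, k=3: C(25,2) = 300 ✓. So k = 3.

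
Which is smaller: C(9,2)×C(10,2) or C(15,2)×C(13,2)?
C(9,2)×C(10,2)

Explanation: C(9,2)×C(10,2)=1,620, C(15,2)×C(13,2)=8,190.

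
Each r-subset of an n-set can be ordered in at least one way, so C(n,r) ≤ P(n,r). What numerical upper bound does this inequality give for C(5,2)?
20

Reasoning: P(5,2) = 5·4 = 20, so C(5,2) ≤ 20. (The bound is loose by a factor of 2! = 2: C(5,2) = 20/2 = 10.)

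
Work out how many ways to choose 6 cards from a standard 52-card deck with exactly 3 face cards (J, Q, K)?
2,173,600

12 face cards and 40 non-face cards: C(12,3) × C(40,3) = 220 × 9,880 = 2,173,600.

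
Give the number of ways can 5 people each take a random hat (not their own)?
Using D(n) = (n-1)[D(n-1) + D(n-2)]:
D(5) = (5-1) × [D(4) + D(3)]
      = 4 × [9 + 2]
      = 4 × 11
      = 44

Answer: 44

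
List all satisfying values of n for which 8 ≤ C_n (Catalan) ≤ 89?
4, 5

Reasoning: C_3=5; C_4=14; C_5=42; C_6=132. So valid n = 4, 5.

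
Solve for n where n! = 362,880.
9

Explanation: n! is strictly increasing. 7! = 5,040, 8! = 40,320, 9! = 362,880 ✓. So n = 9.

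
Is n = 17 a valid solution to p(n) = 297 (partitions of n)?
Yes

Working:
Pentagonal recurrence p(n) = p(n−1) + p(n−2) − p(n−5) − p(n−7) + …: p(17) = p(16) + p(15) − p(12) − p(10) + p(5) + p(2) = 231 + 176 − 77 − 42 + 7 + 2 = 297, which equals 297.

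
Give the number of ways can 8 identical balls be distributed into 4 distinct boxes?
165

Working:
C(8+4-1, 4-1) = C(11, 3) = 165.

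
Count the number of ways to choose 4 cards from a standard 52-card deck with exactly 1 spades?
13 spades and 39 non-spades: C(13,1) × C(39,3) = 13 × 9139 = 118,807.
Final answer: 118,807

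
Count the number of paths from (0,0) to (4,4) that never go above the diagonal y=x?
Counted by the Catalan number C_4: C_4 = C(8,4)/(4+1) = 70/5 = 14.
Final answer: 14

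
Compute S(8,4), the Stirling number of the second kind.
1,701

Using the Stirling recurrence: S(n,k) = k·S(n-1,k) + S(n-1,k-1)
S(8,4) = 4·S(7,4) + S(7,3)
         = 4·350 + 301
         = 1400 + 301
         = 1,701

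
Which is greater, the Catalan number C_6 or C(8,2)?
C_6 = C(12,6)/(6+1) = 924/7 = 132; C(8,2) = 28.
Final answer: C_6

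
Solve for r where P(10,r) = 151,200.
6

Solution: P(10,r) = 10·9·…·(10−r+1), a product of r factors. Multiplying down from 10: 10 = 10; 10·9 = 90; 10·9·8 = 720; 10·9·8·7 = 5,040; 10·9·8·7·6 = 30,240; 10·9·8·7·6·5 = 151,200 ✓ (6 factors). So r = 6.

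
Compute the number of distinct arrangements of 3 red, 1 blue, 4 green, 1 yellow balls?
2,520

Solution: Multinomial: 9!/(3! × 1! × 4! × 1!) = 2,520.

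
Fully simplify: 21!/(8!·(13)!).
This is C(21,8) = 203,490.
Final answer: 203,490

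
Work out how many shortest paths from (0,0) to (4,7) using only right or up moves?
Choose 4 rights from 11 moves: C(11,4) = 330.
Final answer: 330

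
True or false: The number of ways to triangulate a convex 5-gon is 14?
False

Reasoning: Triangulations of a convex 5-gon are counted by the Catalan number C_3: C_3 = C(6,3)/(3+1) = 20/4 = 5.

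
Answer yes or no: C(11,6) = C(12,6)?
No

Working:
LHS = C(11,6) = 462; RHS = C(12,6) = 924. 462 ≠ 924, so the statement does not hold.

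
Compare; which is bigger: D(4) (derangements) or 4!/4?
D(4)

Reasoning: D(4) = (4-1)·[D(3) + D(2)] = 3·[2 + 1] = 9; 4!/4 = 24/4 = 6.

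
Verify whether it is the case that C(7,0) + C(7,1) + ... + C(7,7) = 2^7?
True
Binomial theorem with x = y = 1: Σ C(7,i) = (1+1)^7 = 2^7 = 128. The statement holds.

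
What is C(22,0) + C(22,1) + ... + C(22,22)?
Sum of binomial coefficients = 2^22 = 4,194,304.

Answer: 4,194,304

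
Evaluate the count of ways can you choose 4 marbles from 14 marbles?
1,001

Solution: C(14,4) = 14! / (4! × (14-4)!)
         = 14! / (4! × 10!)
         = 1,001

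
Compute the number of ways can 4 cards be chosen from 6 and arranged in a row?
360

Solution: P(6,4) = 6!/(6-4)! = 360.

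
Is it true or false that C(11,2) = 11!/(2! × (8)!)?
The correct denominator is 2!×9!, giving C(11,2) = 55; the stated RHS is 11!/(2!×8!) = 495 ≠ 55, so the statement does not hold.
Final answer: False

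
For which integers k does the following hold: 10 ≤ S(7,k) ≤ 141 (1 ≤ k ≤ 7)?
S(7,1)=1; S(7,2)=63; S(7,3)=301; S(7,4)=350; S(7,5)=140; S(7,6)=21; S(7,7)=1. So valid k = 2, 5, 6.

Answer: 2, 5, 6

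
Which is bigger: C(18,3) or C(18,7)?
C(18,3)=816, C(18,7)=31,824.

Answer: C(18,7)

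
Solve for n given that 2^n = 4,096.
12

Solution: 4,096 = 1,024 × 4 = 2^10 × 2^2 = 2^12, so n = 12.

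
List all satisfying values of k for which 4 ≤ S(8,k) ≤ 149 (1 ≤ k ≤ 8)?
2, 7

Working:
S(8,1)=1; S(8,2)=127; S(8,3)=966; S(8,4)=1,701; S(8,5)=1,050; S(8,6)=266; S(8,7)=28; S(8,8)=1. So valid k = 2, 7.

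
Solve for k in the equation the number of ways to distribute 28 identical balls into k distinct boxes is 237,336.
6

Working:
Stars and bars: the count is C(28+k−1, k−1), increasing in k. k=4: C(31,3) = 4,495, k=5: C(32,4) = 35,960, k=6: C(33,5) = 237,336 ✓. So k = 6.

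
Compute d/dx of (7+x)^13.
13(7+x)^12

Reasoning: Using the power rule: d/dx (7+x)^13 = 13(7+x)^{12}.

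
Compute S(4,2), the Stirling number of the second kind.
7
Using the Stirling recurrence: S(n,k) = k·S(n-1,k) + S(n-1,k-1)
S(4,2) = 2·S(3,2) + S(3,1)
         = 2·3 + 1
         = 6 + 1
         = 7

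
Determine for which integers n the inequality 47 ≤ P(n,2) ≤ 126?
8, 9, 10, 11
P(7,2)=42; P(8,2)=56; P(9,2)=72; P(10,2)=90; P(11,2)=110; P(12,2)=132. So valid n = 8, 9, 10, 11.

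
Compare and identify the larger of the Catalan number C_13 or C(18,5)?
C_13
C_13 = C(26,13)/(13+1) = 10,400,600/14 = 742,900; C(18,5) = 8,568.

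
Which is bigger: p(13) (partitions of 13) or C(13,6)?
C(13,6)

Working:
Pentagonal recurrence p(n) = p(n−1) + p(n−2) − p(n−5) − p(n−7) + …: p(13) = p(12) + p(11) − p(8) − p(6) + p(1) = 77 + 56 − 22 − 11 + 1 = 101; C(13,6) = 1,716.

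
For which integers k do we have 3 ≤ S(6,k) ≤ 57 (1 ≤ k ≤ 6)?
2, 5
S(6,1)=1; S(6,2)=31; S(6,3)=90; S(6,4)=65; S(6,5)=15; S(6,6)=1. So valid k = 2, 5.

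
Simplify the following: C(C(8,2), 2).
378

C(8,2) = 28, then C(28, 2) = 378.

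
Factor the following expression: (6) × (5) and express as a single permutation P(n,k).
P(6,2) = 6!/(4)!

Product of 2 consecutive descending integers starting at 6: P(6,2) = 6!/4! = 30.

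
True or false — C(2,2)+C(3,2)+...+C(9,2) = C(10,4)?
False

Working:
Hockey stick identity gives Σ = C(10,3) = 120; RHS C(10,4) = 210.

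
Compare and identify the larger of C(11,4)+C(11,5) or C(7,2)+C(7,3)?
C(11,4)+C(11,5)

Reasoning: First=792, Second=56.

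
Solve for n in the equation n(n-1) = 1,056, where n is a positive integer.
33

Solution: n² − n − 1,056 = 0, so n = (1 ± √(1 + 4·1,056))/2 = (1 ± √4,225)/2 = (1 ± 65)/2, i.e. n = 33 or n = -32. Taking the positive root, n = 33 (check: 33×32 = 1,056).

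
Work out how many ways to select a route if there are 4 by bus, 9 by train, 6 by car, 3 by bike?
22

By the addition principle: 4 + 9 + 6 + 3 = 22.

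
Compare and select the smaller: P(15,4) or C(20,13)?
P(15,4)=32,760, C(20,13)=77,520.

Answer: P(15,4)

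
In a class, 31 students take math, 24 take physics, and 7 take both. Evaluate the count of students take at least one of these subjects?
48

|A∪B| = |A|+|B|-|A∩B| = 31+24-7 = 48.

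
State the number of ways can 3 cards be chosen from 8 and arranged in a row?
P(8,3) = 8!/(8-3)! = 336.
Final answer: 336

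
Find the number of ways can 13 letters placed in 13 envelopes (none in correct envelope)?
Using D(n) = (n-1)[D(n-1) + D(n-2)]:
D(13) = (13-1) × [D(12) + D(11)]
      = 12 × [176214841 + 14684570]
      = 12 × 190899411
      = 2,290,792,932
Final answer: 2,290,792,932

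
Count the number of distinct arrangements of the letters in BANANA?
60

Word has 6 letters (B=1, A=3, N=2). Arrangements: 6!/Π(k!) = 60.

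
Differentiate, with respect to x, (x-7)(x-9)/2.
d/dx[(x-7)(x-9)] = (x-9) + (x-7) = 2x - 16. Dividing by 2 gives (2x - 16)/2.

Answer: (2x - 16)/2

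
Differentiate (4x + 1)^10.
40(4x + 1)^9

Explanation: Chain rule: 10(4x+1)^{9} × 4 = 40(4x+1)^{9}.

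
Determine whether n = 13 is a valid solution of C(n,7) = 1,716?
Yes

Solution: C(13,7) = 13·12·11·10·9·8·7/7! = 8,648,640/5,040 = 1,716, which equals 1,716.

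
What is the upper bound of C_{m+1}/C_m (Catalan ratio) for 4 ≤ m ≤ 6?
13/4

C_{m+1}/C_m = 2(2m+1)/(m+2), which increases with m. Maximum at m = 6: 2·13/8 = 13/4.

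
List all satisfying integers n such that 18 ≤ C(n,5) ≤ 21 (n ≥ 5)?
7

Solution: C(6,5)=6; C(7,5)=21; C(8,5)=56. So valid n = 7.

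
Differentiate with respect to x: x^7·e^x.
(7x^6 + x^7)e^x

Reasoning: Product rule: d/dx[x^7]·e^x + x^7·d/dx[e^x] = 7x^{6}e^x + x^7e^x.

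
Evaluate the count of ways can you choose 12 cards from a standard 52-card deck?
C(52,12) = 206,379,406,870.

Answer: 206,379,406,870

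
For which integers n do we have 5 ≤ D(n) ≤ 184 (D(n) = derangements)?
4, 5

Using D(n) = (n−1)[D(n−1) + D(n−2)] with D(1)=0, D(2)=1: D(3)=2; D(4)=9; D(5)=44; D(6)=265. So valid n = 4, 5.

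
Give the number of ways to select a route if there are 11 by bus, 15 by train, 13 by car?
39

Solution: By the addition principle: 11 + 15 + 13 = 39.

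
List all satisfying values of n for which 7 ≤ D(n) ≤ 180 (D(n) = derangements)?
Using D(n) = (n−1)[D(n−1) + D(n−2)] with D(1)=0, D(2)=1: D(3)=2; D(4)=9; D(5)=44; D(6)=265. So valid n = 4, 5.
Final answer: 4, 5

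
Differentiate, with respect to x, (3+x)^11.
11(3+x)^10

Working:
Using the power rule: d/dx (3+x)^11 = 11(3+x)^{10}.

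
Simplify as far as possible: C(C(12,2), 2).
2,145

Working:
C(12,2) = 66, then C(66, 2) = 2,145.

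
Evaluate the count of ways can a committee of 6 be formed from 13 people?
1,716

C(13,6) = 13! / (6! × (13-6)!)
         = 13! / (6! × 7!)
         = 1,716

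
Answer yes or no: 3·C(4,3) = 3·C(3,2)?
No

Solution: Absorption identity k·C(n,k) = n·C(n-1,k-1). LHS = 3·4 = 12; RHS = 3·3 = 9.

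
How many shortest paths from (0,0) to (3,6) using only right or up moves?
84
Choose 3 rights from 9 moves: C(9,3) = 84.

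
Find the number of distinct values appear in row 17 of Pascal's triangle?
Row 17 has entries C(17,0)..C(17,17); by symmetry C(17,k)=C(17,17-k), giving 9 distinct values.
Final answer: 9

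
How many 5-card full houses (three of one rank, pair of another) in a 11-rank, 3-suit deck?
330

Working:
Triple rank: 11. Triple suits: C(3,3)=1. Pair rank: 10. Pair suits: C(3,2)=3. Total: 330.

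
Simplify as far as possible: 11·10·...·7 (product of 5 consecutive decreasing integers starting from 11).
55,440

Reasoning: This is P(11,5) = 11!/(6)! = 55,440.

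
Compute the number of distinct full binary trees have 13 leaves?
208,012

Explanation: Using the Catalan number formula: C_n = C(2n, n) / (n+1)
C_12 = C(24, 12) / (12+1)
     = 2704156 / 13
     = 208,012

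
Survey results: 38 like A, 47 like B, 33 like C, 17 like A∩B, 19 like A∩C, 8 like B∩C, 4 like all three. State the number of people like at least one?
78

Solution: |A∪B∪C| = 38+47+33-17-19-8+4 = 78.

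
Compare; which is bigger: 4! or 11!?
11!
4!=24, 11!=39,916,800. 11! > 4!.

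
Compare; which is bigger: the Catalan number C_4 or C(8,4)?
C_4 = C(8,4)/(4+1) = 70/5 = 14; C(8,4) = 70.
Final answer: C(8,4)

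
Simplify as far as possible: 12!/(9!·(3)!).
220

Explanation: This is C(12,9) = 220.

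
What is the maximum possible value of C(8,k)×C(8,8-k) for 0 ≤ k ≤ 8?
C(8,k)·C(8,8-k) = C(8,k)², maximised at the centre k = 4: C(8,4)² = 4,900.

Answer: 4,900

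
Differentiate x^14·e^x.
Product rule: d/dx[x^14]·e^x + x^14·d/dx[e^x] = 14x^{13}e^x + x^14e^x.
Final answer: (14x^13 + x^14)e^x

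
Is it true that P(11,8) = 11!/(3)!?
True

Explanation: Permutation formula P(n,k) = n!/(n-k)!: 11!/3! = 39,916,800/6 = 6,652,800 = P(11,8). The statement holds.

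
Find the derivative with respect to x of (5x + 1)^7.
35(5x + 1)^6
Chain rule: 7(5x+1)^{6} × 5 = 35(5x+1)^{6}.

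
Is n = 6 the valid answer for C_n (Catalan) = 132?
C_6 = C(12,6)/(6+1) = 924/7 = 132, which equals 132.
Final answer: Yes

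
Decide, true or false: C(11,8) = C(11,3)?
True

Solution: Symmetry C(n,k) = C(n,n-k): C(11,8) = 165 and C(11,3) = 165. Both sides agree, so the statement holds.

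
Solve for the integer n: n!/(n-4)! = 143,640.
21

n!/(n-4)! = n×(n-1)×(n-2)×(n-3), a product of 4 consecutive integers ≈ (n−1.5)^4. 143,640^(1/4) + 1.5 ≈ 21.0; check n = 21: 21×20×19×18 = 143,640 ✓. So n = 21.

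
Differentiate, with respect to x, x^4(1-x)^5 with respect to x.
Product rule: 4x^{3}(1-x)^{5} + x^4·(-5)(1-x)^{4}.

Answer: 4x^3(1-x)^5 - 5x^4(1-x)^4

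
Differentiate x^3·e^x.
(3x^2 + x^3)e^x
Product rule: d/dx[x^3]·e^x + x^3·d/dx[e^x] = 3x^{2}e^x + x^3e^x.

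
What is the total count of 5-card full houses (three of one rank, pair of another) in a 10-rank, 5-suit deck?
9,000

Solution: Triple rank: 10. Triple suits: C(5,3)=10. Pair rank: 9. Pair suits: C(5,2)=10. Total: 9,000.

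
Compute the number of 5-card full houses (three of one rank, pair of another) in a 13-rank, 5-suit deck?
15,600

Working:
Triple rank: 13. Triple suits: C(5,3)=10. Pair rank: 12. Pair suits: C(5,2)=10. Total: 15,600.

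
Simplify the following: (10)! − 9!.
3,265,920

(10)! − 9! = (10)·9! − 9! = (10−1)·9! = 9·9! = 3,265,920.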